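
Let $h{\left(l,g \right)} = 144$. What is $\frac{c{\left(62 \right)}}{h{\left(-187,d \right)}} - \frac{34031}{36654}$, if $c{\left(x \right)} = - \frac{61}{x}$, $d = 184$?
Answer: $- \frac{51010777}{54541152} \approx -0.93527$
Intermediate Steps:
$\frac{c{\left(62 \right)}}{h{\left(-187,d \right)}} - \frac{34031}{36654} = \frac{\left(-61\right) \frac{1}{62}}{144} - \frac{34031}{36654} = \left(-61\right) \frac{1}{62} \cdot \frac{1}{144} - \frac{34031}{36654} = \left(- \frac{61}{62}\right) \frac{1}{144} - \frac{34031}{36654} = - \frac{61}{8928} - \frac{34031}{36654} = - \frac{51010777}{54541152}$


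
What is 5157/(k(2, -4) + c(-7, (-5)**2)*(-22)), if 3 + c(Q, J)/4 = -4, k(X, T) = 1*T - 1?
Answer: 5157/611 ≈ 8.4403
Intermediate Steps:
k(X, T) = -1 + T (k(X, T) = T - 1 = -1 + T)
c(Q, J) = -28 (c(Q, J) = -12 + 4*(-4) = -12 - 16 = -28)
5157/(k(2, -4) + c(-7, (-5)**2)*(-22)) = 5157/((-1 - 4) - 28*(-22)) = 5157/(-5 + 616) = 5157/611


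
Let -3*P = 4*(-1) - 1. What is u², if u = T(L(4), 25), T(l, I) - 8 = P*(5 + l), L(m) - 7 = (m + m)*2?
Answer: 26896/9 ≈ 2988.4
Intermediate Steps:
P = 5/3 (P = -(4*(-1) - 1)/3 = -(-4 - 1)/3 = -⅓*(-5) = 5/3 ≈ 1.6667)
L(m) = 7 + 4*m (L(m) = 7 + (m + m)*2 = 7 + (2*m)*2 = 7 + 4*m)
T(l, I) = 49/3 + 5*l/3 (T(l, I) = 8 + 5*(5 + l)/3 = 8 + (25/3 + 5*l/3) = 49/3 + 5*l/3)
u = 164/3 (u = 49/3 + 5*(7 + 4*4)/3 = 49/3 + 5*(7 + 16)/3 = 49/3 + (5/3)*23 = 49/3 + 115/3 = 164/3 ≈ 54.667)
u² = (164/3)² = 26896/9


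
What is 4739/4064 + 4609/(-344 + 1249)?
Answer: 23019771/3677920 ≈ 6.2589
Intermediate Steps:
4739/4064 + 4609/(-344 + 1249) = 4739*(1/4064) + 4609/905 = 4739/4064 + 4609*(1/905) = 4739/4064 + 4609/905 = 23019771/3677920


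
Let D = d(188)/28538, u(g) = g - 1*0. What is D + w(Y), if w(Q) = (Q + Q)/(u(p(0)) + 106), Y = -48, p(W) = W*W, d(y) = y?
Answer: -679930/756257 ≈ -0.89907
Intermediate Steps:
p(W) = W²
u(g) = g (u(g) = g + 0 = g)
w(Q) = Q/53 (w(Q) = (Q + Q)/(0² + 106) = (2*Q)/(0 + 106) = (2*Q)/106 = (2*Q)*(1/106) = Q/53)
D = 94/14269 (D = 188/28538 = 188*(1/28538) = 94/14269 ≈ 0.0065877)
D + w(Y) = 94/14269 + (1/53)*(-48) = 94/14269 - 48/53 = -679930/756257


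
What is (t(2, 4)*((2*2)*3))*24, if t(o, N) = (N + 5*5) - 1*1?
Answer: 8064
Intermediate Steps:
t(o, N) = 24 + N (t(o, N) = (N + 25) - 1 = (25 + N) - 1 = 24 + N)
(t(2, 4)*((2*2)*3))*24 = ((24 + 4)*((2*2)*3))*24 = (28*(4*3))*24 = (28*12)*24 = 336*24 = 8064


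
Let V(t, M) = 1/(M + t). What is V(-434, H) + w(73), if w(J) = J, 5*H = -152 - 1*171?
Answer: 181984/2493 ≈ 72.998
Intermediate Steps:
H = -323/5 (H = (-152 - 1*171)/5 = (-152 - 171)/5 = (1/5)*(-323) = -323/5 ≈ -64.600)
V(-434, H) + w(73) = 1/(-323/5 - 434) + 73 = 1/(-2493/5) + 73 = -5/2493 + 73 = 181984/2493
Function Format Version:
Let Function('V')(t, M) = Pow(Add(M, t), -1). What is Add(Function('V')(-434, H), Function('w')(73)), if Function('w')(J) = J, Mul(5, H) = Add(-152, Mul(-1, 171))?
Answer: Rational(181984, 2493) ≈ 72.998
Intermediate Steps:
H = Rational(-323, 5) (H = Mul(Rational(1, 5), Add(-152, Mul(-1, 171))) = Mul(Rational(1, 5), Add(-152, -171)) = Mul(Rational(1, 5), -323) = Rational(-323, 5) ≈ -64.600)
Add(Function('V')(-434, H), Function('w')(73)) = Add(Pow(Add(Rational(-323, 5), -434), -1), 73) = Add(Pow(Rational(-2493, 5), -1), 73) = Add(Rational(-5, 2493), 73) = Rational(181984, 2493)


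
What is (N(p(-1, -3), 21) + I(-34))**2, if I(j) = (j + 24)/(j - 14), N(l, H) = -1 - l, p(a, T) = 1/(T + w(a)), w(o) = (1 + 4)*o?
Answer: 4/9 ≈ 0.44444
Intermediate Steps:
w(o) = 5*o
p(a, T) = 1/(T + 5*a)
I(j) = (24 + j)/(-14 + j)
(N(p(-1, -3), 21) + I(-34))**2 = ((-1 - 1/(-3 + 5*(-1))) + (24 - 34)/(-14 - 34))**2 = ((-1 - 1/(-3 - 5)) - 10/(-48))**2 = ((-1 - 1/(-8)) - 1/48*(-10))**2 = ((-1 - 1*(-1/8)) + 5/24)**2 = ((-1 + 1/8) + 5/24)**2 = (-7/8 + 5/24)**2 = (-2/3)**2 = 4/9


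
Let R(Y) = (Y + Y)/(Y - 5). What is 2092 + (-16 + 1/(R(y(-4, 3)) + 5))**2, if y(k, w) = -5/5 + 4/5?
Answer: 10200601/4356 ≈ 2341.7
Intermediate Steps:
y(k, w) = -1/5 (y(k, w) = -5*1/5 + 4*(1/5) = -1 + 4/5 = -1/5)
R(Y) = 2*Y/(-5 + Y) (R(Y) = (2*Y)/(-5 + Y) = 2*Y/(-5 + Y))
2092 + (-16 + 1/(R(y(-4, 3)) + 5))**2 = 2092 + (-16 + 1/(2*(-1/5)/(-5 - 1/5) + 5))**2 = 2092 + (-16 + 1/(2*(-1/5)/(-26/5) + 5))**2 = 2092 + (-16 + 1/(2*(-1/5)*(-5/26) + 5))**2 = 2092 + (-16 + 1/(1/13 + 5))**2 = 2092 + (-16 + 1/(66/13))**2 = 2092 + (-16 + 13/66)**2 = 2092 + (-1043/66)**2 = 2092 + 1087849/4356 = 10200601/4356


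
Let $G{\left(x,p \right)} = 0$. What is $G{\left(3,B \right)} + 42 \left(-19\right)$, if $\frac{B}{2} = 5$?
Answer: $-798$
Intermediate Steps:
$B = 10$ ($B = 2 \cdot 5 = 10$)
$G{\left(3,B \right)} + 42 \left(-19\right) = 0 + 42 \left(-19\right) = 0 - 798 = -798$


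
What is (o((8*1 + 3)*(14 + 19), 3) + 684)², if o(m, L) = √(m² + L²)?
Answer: 599634 + 4104*√14642 ≈ 1.0962e+6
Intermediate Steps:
o(m, L) = √(L² + m²)
(o((8*1 + 3)*(14 + 19), 3) + 684)² = (√(3² + ((8*1 + 3)*(14 + 19))²) + 684)² = (√(9 + ((8 + 3)*33)²) + 684)² = (√(9 + (11*33)²) + 684)² = (√(9 + 363²) + 684)² = (√(9 + 131769) + 684)² = (√131778 + 684)² = (3*√14642 + 684)² = (684 + 3*√14642)²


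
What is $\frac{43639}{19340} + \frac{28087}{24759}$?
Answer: $\frac{1623660581}{478839060} \approx 3.3908$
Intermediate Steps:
$\frac{43639}{19340} + \frac{28087}{24759} = \frac{1623660581}{478839060}$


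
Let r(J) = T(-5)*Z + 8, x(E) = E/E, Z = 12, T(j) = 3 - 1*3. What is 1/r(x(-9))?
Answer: ⅛ ≈ 0.12500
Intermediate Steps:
T(j) = 0 (T(j) = 3 - 3 = 0)
x(E) = 1
r(J) = 8 (r(J) = 0*12 + 8 = 0 + 8 = 8)
1/r(x(-9)) = 1/8 = ⅛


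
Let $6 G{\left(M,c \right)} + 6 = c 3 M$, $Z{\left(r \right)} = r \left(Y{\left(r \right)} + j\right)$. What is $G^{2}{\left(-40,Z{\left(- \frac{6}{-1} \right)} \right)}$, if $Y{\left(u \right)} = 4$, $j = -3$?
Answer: $14641$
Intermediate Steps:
$Z{\left(r \right)} = r$ ($Z{\left(r \right)} = r \left(4 - 3\right) = r 1 = r$)
$G{\left(M,c \right)} = -1 + \frac{M c}{2}$ ($G{\left(M,c \right)} = -1 + \frac{c 3 M}{6} = -1 + \frac{3 c M}{6} = -1 + \frac{3 M c}{6} = -1 + \frac{M c}{2}$)
$G^{2}{\left(-40,Z{\left(- \frac{6}{-1} \right)} \right)} = \left(-1 + \frac{1}{2} \left(-40\right) \left(- \frac{6}{-1}\right)\right)^{2} = \left(-1 + \frac{1}{2} \left(-40\right) \left(\left(-6\right) \left(-1\right)\right)\right)^{2} = \left(-1 + \frac{1}{2} \left(-40\right) 6\right)^{2} = \left(-1 - 120\right)^{2} = \left(-121\right)^{2} = 14641$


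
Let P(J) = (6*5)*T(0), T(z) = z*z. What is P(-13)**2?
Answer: 0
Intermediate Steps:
T(z) = z**2
P(J) = 0 (P(J) = (6*5)*0**2 = 30*0 = 0)
P(-13)**2 = 0**2 = 0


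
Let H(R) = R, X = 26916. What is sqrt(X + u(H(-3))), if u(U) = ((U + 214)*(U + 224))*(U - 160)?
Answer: I*sqrt(7573937) ≈ 2752.1*I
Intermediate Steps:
u(U) = (-160 + U)*(214 + U)*(224 + U) (u(U) = ((214 + U)*(224 + U))*(-160 + U) = (-160 + U)*(214 + U)*(224 + U))
sqrt(X + u(H(-3))) = sqrt(26916 + (-7669760 + (-3)**3 - 22144*(-3) + 278*(-3)**2)) = sqrt(26916 + (-7669760 - 27 + 66432 + 278*9)) = sqrt(26916 + (-7669760 - 27 + 66432 + 2502)) = sqrt(26916 - 7600853) = sqrt(-7573937) = I*sqrt(7573937)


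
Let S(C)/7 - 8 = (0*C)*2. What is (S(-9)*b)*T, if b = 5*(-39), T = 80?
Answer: -873600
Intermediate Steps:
b = -195
S(C) = 56 (S(C) = 56 + 7*((0*C)*2) = 56 + 7*(0*2) = 56 + 7*0 = 56 + 0 = 56)
(S(-9)*b)*T = (56*(-195))*80 = -10920*80 = -873600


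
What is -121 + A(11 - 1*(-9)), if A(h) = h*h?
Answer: 279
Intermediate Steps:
A(h) = h**2
-121 + A(11 - 1*(-9)) = -121 + (11 - 1*(-9))**2 = -121 + (11 + 9)**2 = -121 + 20**2 = -121 + 400 = 279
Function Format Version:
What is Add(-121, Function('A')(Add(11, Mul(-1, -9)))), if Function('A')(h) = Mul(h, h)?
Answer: 279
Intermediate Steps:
Function('A')(h) = Pow(h, 2)
Add(-121, Function('A')(Add(11, Mul(-1, -9)))) = Add(-121, Pow(Add(11, Mul(-1, -9)), 2)) = Add(-121, Pow(Add(11, 9), 2)) = Add(-121, Pow(20, 2)) = Add(-121, 400) = 279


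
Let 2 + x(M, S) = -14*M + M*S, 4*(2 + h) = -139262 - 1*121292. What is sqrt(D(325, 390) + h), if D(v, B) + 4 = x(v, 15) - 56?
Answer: I*sqrt(259510)/2 ≈ 254.71*I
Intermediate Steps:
h = -130281/2 (h = -2 + (-139262 - 1*121292)/4 = -2 + (-139262 - 121292)/4 = -2 + (1/4)*(-260554) = -2 - 130277/2 = -130281/2 ≈ -65141.)
x(M, S) = -2 - 14*M + M*S (x(M, S) = -2 + (-14*M + M*S) = -2 - 14*M + M*S)
D(v, B) = -62 + v (D(v, B) = -4 + ((-2 - 14*v + v*15) - 56) = -4 + ((-2 - 14*v + 15*v) - 56) = -4 + ((-2 + v) - 56) = -4 + (-58 + v) = -62 + v)
sqrt(D(325, 390) + h) = sqrt((-62 + 325) - 130281/2) = sqrt(263 - 130281/2) = sqrt(-129755/2) = I*sqrt(259510)/2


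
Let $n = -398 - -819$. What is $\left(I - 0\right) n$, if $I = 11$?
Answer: $4631$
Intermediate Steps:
$n = 421$ ($n = -398 + 819 = 421$)
$\left(I - 0\right) n = \left(11 - 0\right) 421 = \left(11 + 0\right) 421 = 11 \cdot 421 = 4631$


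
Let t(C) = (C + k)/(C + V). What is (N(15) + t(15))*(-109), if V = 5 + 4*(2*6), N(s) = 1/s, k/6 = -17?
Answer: 134833/1020 ≈ 132.19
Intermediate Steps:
k = -102 (k = 6*(-17) = -102)
V = 53 (V = 5 + 4*12 = 5 + 48 = 53)
t(C) = (-102 + C)/(53 + C) (t(C) = (C - 102)/(C + 53) = (-102 + C)/(53 + C))
(N(15) + t(15))*(-109) = (1/15 + (-102 + 15)/(53 + 15))*(-109) = (1/15 - 87/68)*(-109) = -1237/1020*(-109) = 134833/1020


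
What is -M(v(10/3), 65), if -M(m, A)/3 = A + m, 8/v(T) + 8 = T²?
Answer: 1419/7 ≈ 202.71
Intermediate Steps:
v(T) = 8/(-8 + T²)
M(m, A) = -3*A - 3*m (M(m, A) = -3*(A + m) = -3*A - 3*m)
-M(v(10/3), 65) = -(-3*65 - 24/(-8 + (10/3)²)) = -(-195 - 24/(-8 + (10*(⅓))²)) = -(-195 - 24/(-8 + (10/3)²)) = -(-195 - 24/(-8 + 100/9)) = -(-195 - 24/28/9) = -(-195 - 24*9/28) = -(-195 - 3*18/7) = -(-195 - 54/7) = -1*(-1419/7) = 1419/7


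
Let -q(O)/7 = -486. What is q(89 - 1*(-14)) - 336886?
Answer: -333484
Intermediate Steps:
q(O) = 3402 (q(O) = -7*(-486) = 3402)
q(89 - 1*(-14)) - 336886 = 3402 - 336886 = -333484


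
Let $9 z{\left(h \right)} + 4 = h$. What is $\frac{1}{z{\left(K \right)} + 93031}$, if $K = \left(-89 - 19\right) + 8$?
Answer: $\frac{9}{837175} \approx 1.075 \cdot 10^{-5}$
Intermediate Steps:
$K = -100$ ($K = -108 + 8 = -100$)
$z{\left(h \right)} = - \frac{4}{9} + \frac{h}{9}$
$\frac{1}{z{\left(K \right)} + 93031} = \frac{1}{\left(- \frac{4}{9} + \frac{1}{9} \left(-100\right)\right) + 93031} = \frac{1}{\left(- \frac{4}{9} - \frac{100}{9}\right) + 93031} = \frac{1}{- \frac{104}{9} + 93031} = \frac{1}{\frac{837175}{9}} = \frac{9}{837175}$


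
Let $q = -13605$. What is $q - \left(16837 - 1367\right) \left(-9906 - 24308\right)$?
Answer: $529276975$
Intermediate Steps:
$q - \left(16837 - 1367\right) \left(-9906 - 24308\right) = -13605 - \left(16837 - 1367\right) \left(-9906 - 24308\right) = -13605 - 15470 \left(-34214\right) = -13605 - -529290580 = -13605 + 529290580 = 529276975$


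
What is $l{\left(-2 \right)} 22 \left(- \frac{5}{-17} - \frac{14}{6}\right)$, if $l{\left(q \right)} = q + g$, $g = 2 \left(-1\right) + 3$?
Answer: $\frac{2288}{51} \approx 44.863$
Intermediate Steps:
$g = 1$ ($g = -2 + 3 = 1$)
$l{\left(q \right)} = 1 + q$ ($l{\left(q \right)} = q + 1 = 1 + q$)
$l{\left(-2 \right)} 22 \left(- \frac{5}{-17} - \frac{14}{6}\right) = \left(1 - 2\right) 22 \left(- \frac{5}{-17} - \frac{14}{6}\right) = \left(-1\right) 22 \left(\left(-5\right) \left(- \frac{1}{17}\right) - \frac{7}{3}\right) = - 22 \left(\frac{5}{17} - \frac{7}{3}\right) = \left(-22\right) \left(- \frac{104}{51}\right) = \frac{2288}{51}$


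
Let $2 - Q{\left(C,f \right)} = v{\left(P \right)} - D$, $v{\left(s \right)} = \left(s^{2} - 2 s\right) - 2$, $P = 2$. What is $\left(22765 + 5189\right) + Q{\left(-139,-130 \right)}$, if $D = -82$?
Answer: $27876$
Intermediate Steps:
$v{\left(s \right)} = -2 + s^{2} - 2 s$
$Q{\left(C,f \right)} = -78$ ($Q{\left(C,f \right)} = 2 - \left(\left(-2 + 2^{2} - 4\right) - -82\right) = 2 - \left(\left(-2 + 4 - 4\right) + 82\right) = 2 - \left(-2 + 82\right) = 2 - 80 = -78$)
$\left(22765 + 5189\right) + Q{\left(-139,-130 \right)} = \left(22765 + 5189\right) - 78 = 27954 - 78 = 27876$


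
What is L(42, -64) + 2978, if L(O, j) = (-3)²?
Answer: 2987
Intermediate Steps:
L(O, j) = 9
L(42, -64) + 2978 = 9 + 2978 = 2987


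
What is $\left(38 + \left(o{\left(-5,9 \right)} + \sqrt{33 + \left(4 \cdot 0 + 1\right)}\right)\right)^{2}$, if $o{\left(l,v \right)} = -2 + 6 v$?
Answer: $\left(90 + \sqrt{34}\right)^{2} \approx 9183.6$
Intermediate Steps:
$\left(38 + \left(o{\left(-5,9 \right)} + \sqrt{33 + \left(4 \cdot 0 + 1\right)}\right)\right)^{2} = \left(38 + \left(\left(-2 + 6 \cdot 9\right) + \sqrt{33 + \left(4 \cdot 0 + 1\right)}\right)\right)^{2} = \left(38 + \left(\left(-2 + 54\right) + \sqrt{33 + \left(0 + 1\right)}\right)\right)^{2} = \left(38 + \left(52 + \sqrt{33 + 1}\right)\right)^{2} = \left(38 + \left(52 + \sqrt{34}\right)\right)^{2} = \left(90 + \sqrt{34}\right)^{2}$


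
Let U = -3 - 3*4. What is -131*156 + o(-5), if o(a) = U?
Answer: -20451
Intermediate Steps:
U = -15 (U = -3 - 12 = -15)
o(a) = -15
-131*156 + o(-5) = -131*156 - 15 = -20436 - 15 = -20451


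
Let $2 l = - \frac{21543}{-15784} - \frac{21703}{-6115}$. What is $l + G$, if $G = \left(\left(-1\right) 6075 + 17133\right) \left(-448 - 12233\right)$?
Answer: $- \frac{27069087119107763}{193038320} \approx -1.4023 \cdot 10^{8}$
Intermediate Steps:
$G = -140226498$ ($G = \left(-6075 + 17133\right) \left(-12681\right) = 11058 \left(-12681\right) = -140226498$)
$l = \frac{474295597}{193038320}$ ($l = \frac{- \frac{21543}{-15784} - \frac{21703}{-6115}}{2} = \frac{\left(-21543\right) \left(- \frac{1}{15784}\right) - - \frac{21703}{6115}}{2} = \frac{\frac{21543}{15784} + \frac{21703}{6115}}{2} = \frac{1}{2} \cdot \frac{474295597}{96519160} = \frac{474295597}{193038320} \approx 2.457$)
$l + G = \frac{474295597}{193038320} - 140226498 = - \frac{27069087119107763}{193038320}$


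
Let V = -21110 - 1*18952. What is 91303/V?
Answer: -91303/40062 ≈ -2.2790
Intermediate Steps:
V = -40062 (V = -21110 - 18952 = -40062)
91303/V = 91303/(-40062) = 91303*(-1/40062) = -91303/40062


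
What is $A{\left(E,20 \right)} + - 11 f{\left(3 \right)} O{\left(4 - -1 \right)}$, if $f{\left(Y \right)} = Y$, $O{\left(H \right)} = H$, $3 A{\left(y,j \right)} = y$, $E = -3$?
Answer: $-166$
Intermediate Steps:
$A{\left(y,j \right)} = \frac{y}{3}$
$A{\left(E,20 \right)} + - 11 f{\left(3 \right)} O{\left(4 - -1 \right)} = \frac{1}{3} \left(-3\right) + \left(-11\right) 3 \left(4 - -1\right) = -1 - 33 \left(4 + 1\right) = -1 - 165 = -166$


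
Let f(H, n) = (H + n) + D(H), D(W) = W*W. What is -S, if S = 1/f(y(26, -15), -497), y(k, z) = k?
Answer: -1/205 ≈ -0.0048781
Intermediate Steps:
D(W) = W**2
f(H, n) = H + n + H**2 (f(H, n) = (H + n) + H**2 = H + n + H**2)
S = 1/205 (S = 1/(26 - 497 + 26**2) = 1/(26 - 497 + 676) = 1/205 ≈ 0.0048781)
-S = -1*1/205 = -1/205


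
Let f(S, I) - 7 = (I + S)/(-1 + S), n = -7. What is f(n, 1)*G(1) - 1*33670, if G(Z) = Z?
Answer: -134649/4 ≈ -33662.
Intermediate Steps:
f(S, I) = 7 + (I + S)/(-1 + S)
f(n, 1)*G(1) - 1*33670 = ((-7 + 1 + 8*(-7))/(-1 - 7))*1 - 1*33670 = ((-7 + 1 - 56)/(-8))*1 - 33670 = -⅛*(-62)*1 - 33670 = (31/4)*1 - 33670 = 31/4 - 33670 = -134649/4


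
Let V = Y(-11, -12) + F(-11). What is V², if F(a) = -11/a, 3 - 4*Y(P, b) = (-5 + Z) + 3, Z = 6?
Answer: 9/16 ≈ 0.56250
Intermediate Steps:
Y(P, b) = -¼ (Y(P, b) = ¾ - ((-5 + 6) + 3)/4 = ¾ - (1 + 3)/4 = ¾ - ¼*4 = ¾ - 1 = -¼)
V = ¾ (V = -¼ - 11/(-11) = -¼ - 11*(-1/11) = -¼ + 1 = ¾ ≈ 0.75000)
V² = (¾)² = 9/16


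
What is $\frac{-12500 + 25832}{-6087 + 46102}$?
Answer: $\frac{13332}{40015} \approx 0.33318$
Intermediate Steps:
$\frac{-12500 + 25832}{-6087 + 46102} = \frac{13332}{40015}$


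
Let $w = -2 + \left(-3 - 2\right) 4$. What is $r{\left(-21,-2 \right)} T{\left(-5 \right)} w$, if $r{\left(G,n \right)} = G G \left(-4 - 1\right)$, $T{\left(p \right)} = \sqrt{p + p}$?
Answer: $48510 i \sqrt{10} \approx 1.534 \cdot 10^{5} i$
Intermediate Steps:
$w = -22$ ($w = -2 - 20 = -22$)
$T{\left(p \right)} = \sqrt{2} \sqrt{p}$ ($T{\left(p \right)} = \sqrt{2 p} = \sqrt{2} \sqrt{p}$)
$r{\left(G,n \right)} = - 5 G^{2}$ ($r{\left(G,n \right)} = G^{2} \left(-5\right) = - 5 G^{2}$)
$r{\left(-21,-2 \right)} T{\left(-5 \right)} w = - 5 \left(-21\right)^{2} \sqrt{2} \sqrt{-5} \left(-22\right) = \left(-5\right) 441 \sqrt{2} i \sqrt{5} \left(-22\right) = - 2205 i \sqrt{10} \left(-22\right) = - 2205 \left(- 22 i \sqrt{10}\right) = 48510 i \sqrt{10}$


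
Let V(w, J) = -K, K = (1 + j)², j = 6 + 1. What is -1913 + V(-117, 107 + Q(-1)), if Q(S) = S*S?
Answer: -1977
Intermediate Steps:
Q(S) = S²
j = 7
K = 64 (K = (1 + 7)² = 8² = 64)
V(w, J) = -64 (V(w, J) = -1*64 = -64)
-1913 + V(-117, 107 + Q(-1)) = -1913 - 64 = -1977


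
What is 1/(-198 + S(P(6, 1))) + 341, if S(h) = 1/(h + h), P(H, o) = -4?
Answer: 540477/1585 ≈ 341.00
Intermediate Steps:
S(h) = 1/(2*h)
1/(-198 + S(P(6, 1))) + 341 = 1/(-198 + (½)/(-4)) + 341 = 1/(-198 + (½)*(-¼)) + 341 = 1/(-198 - ⅛) + 341 = 1/(-1585/8) + 341 = -8/1585 + 341 = 540477/1585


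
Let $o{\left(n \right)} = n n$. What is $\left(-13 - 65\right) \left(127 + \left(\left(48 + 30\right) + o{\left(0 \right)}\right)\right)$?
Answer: $-15990$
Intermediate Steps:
$o{\left(n \right)} = n^{2}$
$\left(-13 - 65\right) \left(127 + \left(\left(48 + 30\right) + o{\left(0 \right)}\right)\right) = \left(-13 - 65\right) \left(127 + \left(\left(48 + 30\right) + 0^{2}\right)\right) = \left(-13 - 65\right) \left(127 + \left(78 + 0\right)\right) = - 78 \left(127 + 78\right) = \left(-78\right) 205 = -15990$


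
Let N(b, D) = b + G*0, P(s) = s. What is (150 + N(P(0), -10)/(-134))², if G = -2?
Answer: 22500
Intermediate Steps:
N(b, D) = b (N(b, D) = b - 2*0 = b + 0 = b)
(150 + N(P(0), -10)/(-134))² = (150 + 0/(-134))² = (150 + 0*(-1/134))² = (150 + 0)² = 150² = 22500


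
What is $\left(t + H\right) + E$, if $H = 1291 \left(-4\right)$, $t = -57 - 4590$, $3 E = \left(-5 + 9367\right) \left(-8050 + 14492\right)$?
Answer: $\frac{60280571}{3} \approx 2.0094 \cdot 10^{7}$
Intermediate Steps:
$E = \frac{60310004}{3}$ ($E = \frac{\left(-5 + 9367\right) \left(-8050 + 14492\right)}{3} = \frac{9362 \cdot 6442}{3} = \frac{1}{3} \cdot 60310004 = \frac{60310004}{3} \approx 2.0103 \cdot 10^{7}$)
$t = -4647$ ($t = -57 - 4590 = -4647$)
$H = -5164$
$\left(t + H\right) + E = \left(-4647 - 5164\right) + \frac{60310004}{3} = -9811 + \frac{60310004}{3} = \frac{60280571}{3}$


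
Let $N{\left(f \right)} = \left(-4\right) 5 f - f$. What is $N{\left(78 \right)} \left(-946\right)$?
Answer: $1549548$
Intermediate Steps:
$N{\left(f \right)} = - 21 f$ ($N{\left(f \right)} = - 20 f - f = - 21 f$)
$N{\left(78 \right)} \left(-946\right) = \left(-21\right) 78 \left(-946\right) = \left(-1638\right) \left(-946\right) = 1549548$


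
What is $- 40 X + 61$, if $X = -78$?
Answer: $3181$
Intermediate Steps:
$- 40 X + 61 = \left(-40\right) \left(-78\right) + 61 = 3120 + 61 = 3181$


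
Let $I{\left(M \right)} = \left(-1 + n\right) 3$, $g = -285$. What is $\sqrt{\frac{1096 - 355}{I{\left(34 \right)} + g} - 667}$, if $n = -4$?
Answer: $\frac{i \sqrt{66947}}{10} \approx 25.874 i$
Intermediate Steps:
$I{\left(M \right)} = -15$ ($I{\left(M \right)} = \left(-1 - 4\right) 3 = \left(-5\right) 3 = -15$)
$\sqrt{\frac{1096 - 355}{I{\left(34 \right)} + g} - 667} = \sqrt{\frac{1096 - 355}{-15 - 285} - 667} = \sqrt{\frac{741}{-300} - 667} = \sqrt{741 \left(- \frac{1}{300}\right) - 667} = \sqrt{- \frac{247}{100} - 667} = \sqrt{- \frac{66947}{100}} = \frac{i \sqrt{66947}}{10}$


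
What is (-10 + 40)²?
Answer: 900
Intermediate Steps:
(-10 + 40)² = 30² = 900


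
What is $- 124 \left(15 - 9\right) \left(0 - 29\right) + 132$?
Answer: $21708$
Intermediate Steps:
$- 124 \left(15 - 9\right) \left(0 - 29\right) + 132 = - 124 \cdot 6 \left(-29\right) + 132 = \left(-124\right) \left(-174\right) + 132 = 21576 + 132 = 21708$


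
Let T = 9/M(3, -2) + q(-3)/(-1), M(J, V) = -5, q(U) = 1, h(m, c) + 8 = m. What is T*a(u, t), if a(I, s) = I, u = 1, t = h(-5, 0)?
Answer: -14/5 ≈ -2.8000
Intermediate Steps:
h(m, c) = -8 + m
t = -13 (t = -8 - 5 = -13)
T = -14/5 (T = 9/(-5) + 1/(-1) = 9*(-⅕) + 1*(-1) = -9/5 - 1 = -14/5 ≈ -2.8000)
T*a(u, t) = -14/5*1 = -14/5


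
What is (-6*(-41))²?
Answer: 60516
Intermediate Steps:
(-6*(-41))² = 246² = 60516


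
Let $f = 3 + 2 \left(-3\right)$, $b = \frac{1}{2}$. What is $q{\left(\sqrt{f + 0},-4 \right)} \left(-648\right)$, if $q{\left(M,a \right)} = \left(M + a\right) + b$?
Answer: $2268 - 648 i \sqrt{3} \approx 2268.0 - 1122.4 i$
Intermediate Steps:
$b = \frac{1}{2} \approx 0.5$
$f = -3$ ($f = 3 - 6 = -3$)
$q{\left(M,a \right)} = \frac{1}{2} + M + a$ ($q{\left(M,a \right)} = \left(M + a\right) + \frac{1}{2} = \frac{1}{2} + M + a$)
$q{\left(\sqrt{f + 0},-4 \right)} \left(-648\right) = \left(\frac{1}{2} + \sqrt{-3 + 0} - 4\right) \left(-648\right) = \left(\frac{1}{2} + \sqrt{-3} - 4\right) \left(-648\right) = \left(\frac{1}{2} + i \sqrt{3} - 4\right) \left(-648\right) = \left(- \frac{7}{2} + i \sqrt{3}\right) \left(-648\right) = 2268 - 648 i \sqrt{3}$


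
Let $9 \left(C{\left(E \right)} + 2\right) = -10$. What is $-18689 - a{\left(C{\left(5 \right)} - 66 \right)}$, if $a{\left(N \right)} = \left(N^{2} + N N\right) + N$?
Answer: $- \frac{2281979}{81} \approx -28173.0$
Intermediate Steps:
$C{\left(E \right)} = - \frac{28}{9}$ ($C{\left(E \right)} = -2 + \frac{1}{9} \left(-10\right) = -2 - \frac{10}{9} = - \frac{28}{9}$)
$a{\left(N \right)} = N + 2 N^{2}$ ($a{\left(N \right)} = \left(N^{2} + N^{2}\right) + N = 2 N^{2} + N = N + 2 N^{2}$)
$-18689 - a{\left(C{\left(5 \right)} - 66 \right)} = -18689 - \left(- \frac{28}{9} - 66\right) \left(1 + 2 \left(- \frac{28}{9} - 66\right)\right) = -18689 - - \frac{622 \left(1 + 2 \left(- \frac{622}{9}\right)\right)}{9} = -18689 - - \frac{622 \left(1 - \frac{1244}{9}\right)}{9} = -18689 - \left(- \frac{622}{9}\right) \left(- \frac{1235}{9}\right) = -18689 - \frac{768170}{81} = - \frac{2281979}{81}$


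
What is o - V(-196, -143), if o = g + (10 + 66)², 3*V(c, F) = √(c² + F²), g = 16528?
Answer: 22304 - √58865/3 ≈ 22223.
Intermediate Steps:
V(c, F) = √(F² + c²)/3 (V(c, F) = √(c² + F²)/3 = √(F² + c²)/3)
o = 22304 (o = 16528 + (10 + 66)² = 16528 + 76² = 16528 + 5776 = 22304)
o - V(-196, -143) = 22304 - √((-143)² + (-196)²)/3 = 22304 - √(20449 + 38416)/3 = 22304 - √58865/3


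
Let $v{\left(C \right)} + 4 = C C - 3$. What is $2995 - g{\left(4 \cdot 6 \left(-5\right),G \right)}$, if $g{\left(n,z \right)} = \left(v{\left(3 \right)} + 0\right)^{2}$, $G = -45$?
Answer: $2991$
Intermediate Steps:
$v{\left(C \right)} = -7 + C^{2}$ ($v{\left(C \right)} = -4 + \left(C C - 3\right) = -4 + \left(C^{2} - 3\right) = -4 + \left(-3 + C^{2}\right) = -7 + C^{2}$)
$g{\left(n,z \right)} = 4$ ($g{\left(n,z \right)} = \left(\left(-7 + 3^{2}\right) + 0\right)^{2} = \left(\left(-7 + 9\right) + 0\right)^{2} = \left(2 + 0\right)^{2} = 2^{2} = 4$)
$2995 - g{\left(4 \cdot 6 \left(-5\right),G \right)} = 2995 - 4 = 2991$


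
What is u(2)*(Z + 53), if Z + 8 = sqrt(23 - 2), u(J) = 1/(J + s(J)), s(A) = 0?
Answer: 45/2 + sqrt(21)/2 ≈ 24.791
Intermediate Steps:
u(J) = 1/J (u(J) = 1/(J + 0) = 1/J)
Z = -8 + sqrt(21) (Z = -8 + sqrt(23 - 2) = -8 + sqrt(21) ≈ -3.4174)
u(2)*(Z + 53) = ((-8 + sqrt(21)) + 53)/2 = (45 + sqrt(21))/2 = 45/2 + sqrt(21)/2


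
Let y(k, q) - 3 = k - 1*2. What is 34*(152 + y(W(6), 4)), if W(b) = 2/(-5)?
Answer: 25942/5 ≈ 5188.4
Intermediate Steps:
W(b) = -2/5 (W(b) = 2*(-1/5) = -2/5)
y(k, q) = 1 + k (y(k, q) = 3 + (k - 1*2) = 3 + (k - 2) = 3 + (-2 + k) = 1 + k)
34*(152 + y(W(6), 4)) = 34*(152 + (1 - 2/5)) = 34*(152 + 3/5) = 34*(763/5) = 25942/5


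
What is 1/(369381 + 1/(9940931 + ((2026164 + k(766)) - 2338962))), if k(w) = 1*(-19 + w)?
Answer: 9628880/3556725323281 ≈ 2.7072e-6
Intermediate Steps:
k(w) = -19 + w
1/(369381 + 1/(9940931 + ((2026164 + k(766)) - 2338962))) = 1/(369381 + 1/(9940931 + ((2026164 + (-19 + 766)) - 2338962))) = 1/(369381 + 1/(9940931 + ((2026164 + 747) - 2338962))) = 1/(369381 + 1/(9940931 + (2026911 - 2338962))) = 1/(369381 + 1/(9940931 - 312051)) = 1/(369381 + 1/9628880) = 1/(3556725323281/9628880) = 9628880/3556725323281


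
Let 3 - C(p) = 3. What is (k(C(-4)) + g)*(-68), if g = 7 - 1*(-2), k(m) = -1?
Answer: -544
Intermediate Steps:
C(p) = 0 (C(p) = 3 - 1*3 = 3 - 3 = 0)
g = 9 (g = 7 + 2 = 9)
(k(C(-4)) + g)*(-68) = (-1 + 9)*(-68) = 8*(-68) = -544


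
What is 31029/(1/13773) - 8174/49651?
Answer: 21218971358293/49651 ≈ 4.2736e+8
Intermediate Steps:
31029/(1/13773) - 8174/49651 = 31029/(1/13773) - 8174*1/49651 = 31029*13773 - 8174/49651 = 427362417 - 8174/49651 = 21218971358293/49651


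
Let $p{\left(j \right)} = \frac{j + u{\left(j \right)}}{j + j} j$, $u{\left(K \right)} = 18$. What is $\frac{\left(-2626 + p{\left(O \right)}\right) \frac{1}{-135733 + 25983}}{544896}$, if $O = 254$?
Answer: $\frac{83}{1993411200} \approx 4.1637 \cdot 10^{-8}$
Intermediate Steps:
$p{\left(j \right)} = 9 + \frac{j}{2}$ ($p{\left(j \right)} = \frac{j + 18}{j + j} j = \frac{18 + j}{2 j} j = 9 + \frac{j}{2}$)
$\frac{\left(-2626 + p{\left(O \right)}\right) \frac{1}{-135733 + 25983}}{544896} = \frac{\left(-2626 + \left(9 + \frac{1}{2} \cdot 254\right)\right) \frac{1}{-135733 + 25983}}{544896} = \frac{-2626 + \left(9 + 127\right)}{-109750} \cdot \frac{1}{544896} = \left(-2626 + 136\right) \left(- \frac{1}{109750}\right) \frac{1}{544896} = \left(-2490\right) \left(- \frac{1}{109750}\right) \frac{1}{544896} = \frac{249}{10975} \cdot \frac{1}{544896} = \frac{83}{1993411200}$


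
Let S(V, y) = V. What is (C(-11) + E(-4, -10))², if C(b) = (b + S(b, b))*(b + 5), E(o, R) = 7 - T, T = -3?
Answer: 20164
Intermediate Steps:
E(o, R) = 10 (E(o, R) = 7 - 1*(-3) = 7 + 3 = 10)
C(b) = 2*b*(5 + b) (C(b) = (b + b)*(b + 5) = (2*b)*(5 + b) = 2*b*(5 + b))
(C(-11) + E(-4, -10))² = (2*(-11)*(5 - 11) + 10)² = (2*(-11)*(-6) + 10)² = (132 + 10)² = 142² = 20164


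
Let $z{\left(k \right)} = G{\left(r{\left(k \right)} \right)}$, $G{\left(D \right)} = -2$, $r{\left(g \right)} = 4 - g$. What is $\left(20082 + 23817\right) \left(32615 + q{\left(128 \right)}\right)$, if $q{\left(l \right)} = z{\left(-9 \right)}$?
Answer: $1431678087$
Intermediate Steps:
$z{\left(k \right)} = -2$
$q{\left(l \right)} = -2$
$\left(20082 + 23817\right) \left(32615 + q{\left(128 \right)}\right) = \left(20082 + 23817\right) \left(32615 - 2\right) = 43899 \cdot 32613 = 1431678087$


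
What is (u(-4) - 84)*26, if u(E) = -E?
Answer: -2080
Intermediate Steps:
(u(-4) - 84)*26 = (-1*(-4) - 84)*26 = (4 - 84)*26 = -80*26 = -2080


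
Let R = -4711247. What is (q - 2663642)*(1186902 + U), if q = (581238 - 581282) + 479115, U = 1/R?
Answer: -12215658966381870803/4711247 ≈ -2.5929e+12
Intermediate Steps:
U = -1/4711247 (U = 1/(-4711247) = -1/4711247 ≈ -2.1226e-7)
q = 479071 (q = -44 + 479115 = 479071)
(q - 2663642)*(1186902 + U) = (479071 - 2663642)*(1186902 - 1/4711247) = -2184571*5591788486793/4711247 = -12215658966381870803/4711247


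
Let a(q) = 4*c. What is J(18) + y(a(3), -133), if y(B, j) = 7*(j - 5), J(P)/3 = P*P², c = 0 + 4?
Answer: 16530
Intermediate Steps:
c = 4
a(q) = 16 (a(q) = 4*4 = 16)
J(P) = 3*P³ (J(P) = 3*(P*P²) = 3*P³)
y(B, j) = -35 + 7*j (y(B, j) = 7*(-5 + j) = -35 + 7*j)
J(18) + y(a(3), -133) = 3*18³ + (-35 + 7*(-133)) = 3*5832 + (-35 - 931) = 17496 - 966 = 16530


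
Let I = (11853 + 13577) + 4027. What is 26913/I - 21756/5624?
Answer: -1102495/373122 ≈ -2.9548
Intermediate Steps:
I = 29457 (I = 25430 + 4027 = 29457)
26913/I - 21756/5624 = 26913/29457 - 21756/5624 = 26913*(1/29457) - 21756*1/5624 = 8971/9819 - 147/38 = -1102495/373122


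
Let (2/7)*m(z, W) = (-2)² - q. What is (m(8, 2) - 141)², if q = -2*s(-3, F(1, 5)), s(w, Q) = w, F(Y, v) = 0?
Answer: 21904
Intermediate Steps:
q = 6 (q = -2*(-3) = 6)
m(z, W) = -7 (m(z, W) = 7*((-2)² - 1*6)/2 = 7*(4 - 6)/2 = (7/2)*(-2) = -7)
(m(8, 2) - 141)² = (-7 - 141)² = (-148)² = 21904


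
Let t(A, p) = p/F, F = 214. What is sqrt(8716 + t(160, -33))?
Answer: sqrt(399150874)/214 ≈ 93.359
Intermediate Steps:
t(A, p) = p/214
sqrt(8716 + t(160, -33)) = sqrt(8716 + (1/214)*(-33)) = sqrt(8716 - 33/214) = sqrt(1865191/214) = sqrt(399150874)/214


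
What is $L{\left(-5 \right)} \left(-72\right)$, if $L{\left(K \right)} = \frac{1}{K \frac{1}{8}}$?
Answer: $\frac{576}{5} \approx 115.2$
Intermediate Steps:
$L{\left(K \right)} = \frac{8}{K}$ ($L{\left(K \right)} = \frac{1}{K \frac{1}{8}} = \frac{1}{\frac{1}{8} K} = \frac{8}{K}$)
$L{\left(-5 \right)} \left(-72\right) = \frac{8}{-5} \left(-72\right) = 8 \left(- \frac{1}{5}\right) \left(-72\right) = \left(- \frac{8}{5}\right) \left(-72\right) = \frac{576}{5}$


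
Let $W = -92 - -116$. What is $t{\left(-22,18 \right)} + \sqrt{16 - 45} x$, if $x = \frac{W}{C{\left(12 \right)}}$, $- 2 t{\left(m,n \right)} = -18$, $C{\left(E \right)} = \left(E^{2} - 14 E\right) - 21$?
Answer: $9 - \frac{8 i \sqrt{29}}{15} \approx 9.0 - 2.8721 i$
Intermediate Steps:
$C{\left(E \right)} = -21 + E^{2} - 14 E$
$W = 24$ ($W = -92 + 116 = 24$)
$t{\left(m,n \right)} = 9$ ($t{\left(m,n \right)} = \left(- \frac{1}{2}\right) \left(-18\right) = 9$)
$x = - \frac{8}{15}$ ($x = \frac{24}{-21 + 12^{2} - 168} = \frac{24}{-21 + 144 - 168} = \frac{24}{-45} = 24 \left(- \frac{1}{45}\right) = - \frac{8}{15} \approx -0.53333$)
$t{\left(-22,18 \right)} + \sqrt{16 - 45} x = 9 + \sqrt{16 - 45} \left(- \frac{8}{15}\right) = 9 + \sqrt{-29} \left(- \frac{8}{15}\right) = 9 + i \sqrt{29} \left(- \frac{8}{15}\right) = 9 - \frac{8 i \sqrt{29}}{15}$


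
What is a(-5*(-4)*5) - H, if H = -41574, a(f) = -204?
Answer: 41370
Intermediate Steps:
a(-5*(-4)*5) - H = -204 - 1*(-41574) = -204 + 41574 = 41370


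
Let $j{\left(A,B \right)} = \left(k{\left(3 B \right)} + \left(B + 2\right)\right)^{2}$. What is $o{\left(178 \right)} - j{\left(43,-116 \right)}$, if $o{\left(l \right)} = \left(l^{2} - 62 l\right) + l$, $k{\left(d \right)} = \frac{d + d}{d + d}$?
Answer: $8057$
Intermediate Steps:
$k{\left(d \right)} = 1$ ($k{\left(d \right)} = \frac{2 d}{2 d} = 2 d \frac{1}{2 d} = 1$)
$o{\left(l \right)} = l^{2} - 61 l$
$j{\left(A,B \right)} = \left(3 + B\right)^{2}$ ($j{\left(A,B \right)} = \left(1 + \left(B + 2\right)\right)^{2} = \left(1 + \left(2 + B\right)\right)^{2} = \left(3 + B\right)^{2}$)
$o{\left(178 \right)} - j{\left(43,-116 \right)} = 178 \left(-61 + 178\right) - \left(3 - 116\right)^{2} = 178 \cdot 117 - \left(-113\right)^{2} = 20826 - 12769 = 8057$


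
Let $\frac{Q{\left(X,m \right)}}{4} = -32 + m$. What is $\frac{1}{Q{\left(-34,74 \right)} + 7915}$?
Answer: $\frac{1}{8083} \approx 0.00012372$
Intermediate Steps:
$Q{\left(X,m \right)} = -128 + 4 m$ ($Q{\left(X,m \right)} = 4 \left(-32 + m\right) = -128 + 4 m$)
$\frac{1}{Q{\left(-34,74 \right)} + 7915} = \frac{1}{\left(-128 + 4 \cdot 74\right) + 7915} = \frac{1}{\left(-128 + 296\right) + 7915} = \frac{1}{168 + 7915} = \frac{1}{8083}$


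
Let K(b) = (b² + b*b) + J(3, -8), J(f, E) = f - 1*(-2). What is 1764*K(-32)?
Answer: 3621492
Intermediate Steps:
J(f, E) = 2 + f (J(f, E) = f + 2 = 2 + f)
K(b) = 5 + 2*b² (K(b) = (b² + b*b) + (2 + 3) = (b² + b²) + 5 = 2*b² + 5 = 5 + 2*b²)
1764*K(-32) = 1764*(5 + 2*(-32)²) = 1764*(5 + 2*1024) = 1764*(5 + 2048) = 1764*2053 = 3621492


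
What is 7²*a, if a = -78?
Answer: -3822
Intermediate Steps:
7²*a = 7²*(-78) = 49*(-78) = -3822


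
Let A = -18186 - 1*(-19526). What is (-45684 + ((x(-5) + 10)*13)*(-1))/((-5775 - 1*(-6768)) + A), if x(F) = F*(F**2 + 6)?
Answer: -43799/2333 ≈ -18.774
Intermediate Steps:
A = 1340 (A = -18186 + 19526 = 1340)
x(F) = F*(6 + F**2)
(-45684 + ((x(-5) + 10)*13)*(-1))/((-5775 - 1*(-6768)) + A) = (-45684 + ((-5*(6 + (-5)**2) + 10)*13)*(-1))/((-5775 - 1*(-6768)) + 1340) = (-45684 + ((-5*(6 + 25) + 10)*13)*(-1))/((-5775 + 6768) + 1340) = (-45684 + ((-5*31 + 10)*13)*(-1))/(993 + 1340) = (-45684 + ((-155 + 10)*13)*(-1))/2333 = (-45684 - 145*13*(-1))*(1/2333) = (-45684 - 1885*(-1))*(1/2333) = (-45684 + 1885)*(1/2333) = -43799*1/2333 = -43799/2333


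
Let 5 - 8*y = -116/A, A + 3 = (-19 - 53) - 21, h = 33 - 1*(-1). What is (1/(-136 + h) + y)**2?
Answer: 255025/1183744 ≈ 0.21544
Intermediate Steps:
h = 34 (h = 33 + 1 = 34)
A = -96 (A = -3 + ((-19 - 53) - 21) = -3 + (-72 - 21) = -3 - 93 = -96)
y = 91/192 (y = 5/8 - (-29)/(2*(-96)) = 5/8 - (-29)*(-1)/(2*96) = 5/8 - 1/8*29/24 = 5/8 - 29/192 = 91/192 ≈ 0.47396)
(1/(-136 + h) + y)**2 = (1/(-136 + 34) + 91/192)**2 = (1/(-102) + 91/192)**2 = (-1/102 + 91/192)**2 = (505/1088)**2 = 255025/1183744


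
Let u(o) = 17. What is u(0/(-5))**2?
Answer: 289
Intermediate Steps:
u(0/(-5))**2 = 17**2 = 289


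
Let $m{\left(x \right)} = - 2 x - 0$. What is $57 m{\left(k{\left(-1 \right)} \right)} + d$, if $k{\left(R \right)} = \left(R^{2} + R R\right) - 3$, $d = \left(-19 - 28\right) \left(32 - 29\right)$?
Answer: $-27$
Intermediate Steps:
$d = -141$ ($d = \left(-47\right) 3 = -141$)
$k{\left(R \right)} = -3 + 2 R^{2}$ ($k{\left(R \right)} = \left(R^{2} + R^{2}\right) - 3 = 2 R^{2} - 3 = -3 + 2 R^{2}$)
$m{\left(x \right)} = - 2 x$ ($m{\left(x \right)} = - 2 x + 0 = - 2 x$)
$57 m{\left(k{\left(-1 \right)} \right)} + d = 57 \left(- 2 \left(-3 + 2 \left(-1\right)^{2}\right)\right) - 141 = 57 \left(- 2 \left(-3 + 2 \cdot 1\right)\right) - 141 = 57 \left(- 2 \left(-3 + 2\right)\right) - 141 = 57 \left(\left(-2\right) \left(-1\right)\right) - 141 = 57 \cdot 2 - 141 = 114 - 141 = -27$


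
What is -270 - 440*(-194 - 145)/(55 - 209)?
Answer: -8670/7 ≈ -1238.6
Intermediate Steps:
-270 - 440*(-194 - 145)/(55 - 209) = -270 - (-149160)/(-154) = -270 - (-149160)*(-1)/154 = -270 - 440*339/154 = -270 - 6780/7 = -8670/7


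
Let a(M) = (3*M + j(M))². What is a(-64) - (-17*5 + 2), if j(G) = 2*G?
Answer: 102483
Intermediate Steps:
a(M) = 25*M² (a(M) = (3*M + 2*M)² = (5*M)² = 25*M²)
a(-64) - (-17*5 + 2) = 25*(-64)² - (-17*5 + 2) = 25*4096 - (-85 + 2) = 102400 - 1*(-83) = 102400 + 83 = 102483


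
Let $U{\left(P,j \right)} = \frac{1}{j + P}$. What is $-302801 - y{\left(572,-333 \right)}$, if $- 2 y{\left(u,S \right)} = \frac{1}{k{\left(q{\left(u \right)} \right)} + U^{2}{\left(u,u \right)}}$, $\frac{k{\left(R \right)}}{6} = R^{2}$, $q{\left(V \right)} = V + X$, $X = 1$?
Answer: $- \frac{780674238534760497}{2578175892865} \approx -3.028 \cdot 10^{5}$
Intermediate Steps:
$U{\left(P,j \right)} = \frac{1}{P + j}$
$q{\left(V \right)} = 1 + V$ ($q{\left(V \right)} = V + 1 = 1 + V$)
$k{\left(R \right)} = 6 R^{2}$
$y{\left(u,S \right)} = - \frac{1}{2 \left(6 \left(1 + u\right)^{2} + \frac{1}{4 u^{2}}\right)}$ ($y{\left(u,S \right)} = - \frac{1}{2 \left(6 \left(1 + u\right)^{2} + \left(\frac{1}{u + u}\right)^{2}\right)} = - \frac{1}{2 \left(6 \left(1 + u\right)^{2} + \left(\frac{1}{2 u}\right)^{2}\right)} = - \frac{1}{2 \left(6 \left(1 + u\right)^{2} + \frac{1}{4 u^{2}}\right)}$)
$-302801 - y{\left(572,-333 \right)} = -302801 - - \frac{2 \cdot 572^{2}}{1 + 24 \cdot 572^{2} \left(1 + 572\right)^{2}} = -302801 - \left(-2\right) 327184 \frac{1}{1 + 24 \cdot 327184 \cdot 573^{2}} = -302801 - \left(-2\right) 327184 \frac{1}{1 + 24 \cdot 327184 \cdot 328329} = -302801 - \left(-2\right) 327184 \frac{1}{1 + 2578175892864} = -302801 - \left(-2\right) 327184 \cdot \frac{1}{2578175892865} = -302801 - - \frac{654368}{2578175892865} = -302801 + \frac{654368}{2578175892865} = - \frac{780674238534760497}{2578175892865}$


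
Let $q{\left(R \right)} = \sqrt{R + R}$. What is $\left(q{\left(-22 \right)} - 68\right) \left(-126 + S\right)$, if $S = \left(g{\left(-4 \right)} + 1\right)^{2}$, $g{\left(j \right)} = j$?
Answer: $7956 - 234 i \sqrt{11} \approx 7956.0 - 776.09 i$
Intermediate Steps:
$q{\left(R \right)} = \sqrt{2} \sqrt{R}$ ($q{\left(R \right)} = \sqrt{2 R} = \sqrt{2} \sqrt{R}$)
$S = 9$ ($S = \left(-4 + 1\right)^{2} = \left(-3\right)^{2} = 9$)
$\left(q{\left(-22 \right)} - 68\right) \left(-126 + S\right) = \left(\sqrt{2} \sqrt{-22} - 68\right) \left(-126 + 9\right) = \left(\sqrt{2} i \sqrt{22} - 68\right) \left(-117\right) = \left(2 i \sqrt{11} - 68\right) \left(-117\right) = \left(-68 + 2 i \sqrt{11}\right) \left(-117\right) = 7956 - 234 i \sqrt{11}$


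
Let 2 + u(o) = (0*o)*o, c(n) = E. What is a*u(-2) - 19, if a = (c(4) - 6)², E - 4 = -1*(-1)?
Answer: -21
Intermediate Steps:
E = 5 (E = 4 - 1*(-1) = 4 + 1 = 5)
c(n) = 5
u(o) = -2 (u(o) = -2 + (0*o)*o = -2 + 0*o = -2 + 0 = -2)
a = 1 (a = (5 - 6)² = (-1)² = 1)
a*u(-2) - 19 = 1*(-2) - 19 = -2 - 19 = -21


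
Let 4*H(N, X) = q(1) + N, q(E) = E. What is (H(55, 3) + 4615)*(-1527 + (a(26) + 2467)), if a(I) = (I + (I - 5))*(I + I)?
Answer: 15664536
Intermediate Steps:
a(I) = 2*I*(-5 + 2*I) (a(I) = (I + (-5 + I))*(2*I) = (-5 + 2*I)*(2*I) = 2*I*(-5 + 2*I))
H(N, X) = 1/4 + N/4 (H(N, X) = (1 + N)/4 = 1/4 + N/4)
(H(55, 3) + 4615)*(-1527 + (a(26) + 2467)) = ((1/4 + (1/4)*55) + 4615)*(-1527 + (2*26*(-5 + 2*26) + 2467)) = ((1/4 + 55/4) + 4615)*(-1527 + (2*26*(-5 + 52) + 2467)) = (14 + 4615)*(-1527 + (2*26*47 + 2467)) = 4629*(-1527 + (2444 + 2467)) = 4629*(-1527 + 4911) = 4629*3384 = 15664536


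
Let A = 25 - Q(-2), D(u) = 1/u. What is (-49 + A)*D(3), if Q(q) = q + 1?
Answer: -23/3 ≈ -7.6667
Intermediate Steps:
Q(q) = 1 + q
A = 26 (A = 25 - (1 - 2) = 25 - 1*(-1) = 25 + 1 = 26)
(-49 + A)*D(3) = (-49 + 26)/3 = -23*1/3 = -23/3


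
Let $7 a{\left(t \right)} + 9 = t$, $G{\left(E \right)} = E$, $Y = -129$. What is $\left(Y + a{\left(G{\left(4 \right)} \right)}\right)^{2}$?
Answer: $\frac{824464}{49} \approx 16826.0$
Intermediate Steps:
$a{\left(t \right)} = - \frac{9}{7} + \frac{t}{7}$
$\left(Y + a{\left(G{\left(4 \right)} \right)}\right)^{2} = \left(-129 + \left(- \frac{9}{7} + \frac{1}{7} \cdot 4\right)\right)^{2} = \left(-129 + \left(- \frac{9}{7} + \frac{4}{7}\right)\right)^{2} = \left(-129 - \frac{5}{7}\right)^{2} = \left(- \frac{908}{7}\right)^{2} = \frac{824464}{49}$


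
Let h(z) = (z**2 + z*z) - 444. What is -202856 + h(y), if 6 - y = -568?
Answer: 455652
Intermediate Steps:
y = 574 (y = 6 - 1*(-568) = 6 + 568 = 574)
h(z) = -444 + 2*z**2 (h(z) = (z**2 + z**2) - 444 = 2*z**2 - 444 = -444 + 2*z**2)
-202856 + h(y) = -202856 + (-444 + 2*574**2) = -202856 + (-444 + 2*329476) = -202856 + (-444 + 658952) = -202856 + 658508 = 455652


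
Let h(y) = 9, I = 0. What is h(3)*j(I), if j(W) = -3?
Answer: -27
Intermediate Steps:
h(3)*j(I) = 9*(-3) = -27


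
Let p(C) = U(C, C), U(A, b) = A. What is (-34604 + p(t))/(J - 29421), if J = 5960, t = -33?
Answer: 34637/23461 ≈ 1.4764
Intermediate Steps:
p(C) = C
(-34604 + p(t))/(J - 29421) = (-34604 - 33)/(5960 - 29421) = -34637/(-23461) = -34637*(-1/23461) = 34637/23461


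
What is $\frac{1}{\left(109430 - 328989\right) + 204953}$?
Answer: $- \frac{1}{14606} \approx -6.8465 \cdot 10^{-5}$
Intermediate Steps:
$\frac{1}{\left(109430 - 328989\right) + 204953} = \frac{1}{-219559 + 204953} = \frac{1}{-14606} = - \frac{1}{14606}$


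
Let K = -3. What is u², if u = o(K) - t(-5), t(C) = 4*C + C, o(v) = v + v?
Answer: 361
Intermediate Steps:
o(v) = 2*v
t(C) = 5*C
u = 19 (u = 2*(-3) - 5*(-5) = -6 - 1*(-25) = -6 + 25 = 19)
u² = 19² = 361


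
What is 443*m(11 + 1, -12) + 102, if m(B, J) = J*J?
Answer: 63894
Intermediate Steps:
m(B, J) = J²
443*m(11 + 1, -12) + 102 = 443*(-12)² + 102 = 443*144 + 102 = 63792 + 102 = 63894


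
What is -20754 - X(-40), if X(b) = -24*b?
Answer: -21714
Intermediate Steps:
-20754 - X(-40) = -20754 - (-24)*(-40) = -20754 - 1*960 = -20754 - 960 = -21714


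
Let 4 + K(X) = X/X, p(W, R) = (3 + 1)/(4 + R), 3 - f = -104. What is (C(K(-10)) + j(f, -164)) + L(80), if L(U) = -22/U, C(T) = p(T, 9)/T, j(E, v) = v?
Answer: -256429/1560 ≈ -164.38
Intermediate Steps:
f = 107 (f = 3 - 1*(-104) = 3 + 104 = 107)
p(W, R) = 4/(4 + R)
K(X) = -3 (K(X) = -4 + X/X = -4 + 1 = -3)
C(T) = 4/(13*T) (C(T) = (4/(4 + 9))/T = (4/13)/T = (4*(1/13))/T = 4/(13*T))
(C(K(-10)) + j(f, -164)) + L(80) = ((4/13)/(-3) - 164) - 22/80 = ((4/13)*(-⅓) - 164) - 22*1/80 = (-4/39 - 164) - 11/40 = -6400/39 - 11/40 = -256429/1560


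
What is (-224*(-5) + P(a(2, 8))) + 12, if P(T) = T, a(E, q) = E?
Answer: 1134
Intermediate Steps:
(-224*(-5) + P(a(2, 8))) + 12 = (-224*(-5) + 2) + 12 = (1120 + 2) + 12 = 1122 + 12 = 1134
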